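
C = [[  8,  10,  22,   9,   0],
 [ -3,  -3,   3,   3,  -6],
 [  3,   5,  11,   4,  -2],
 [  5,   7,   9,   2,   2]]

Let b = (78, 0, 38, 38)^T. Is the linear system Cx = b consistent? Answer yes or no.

Row reduce the augmented matrix [C | b].
R2 ← R2 + (3/8)·R1: [0, 3/4, 45/4, 51/8, -6, 117/4]
R3 ← R3 − (3/8)·R1: [0, 5/4, 11/4, 5/8, -2, 35/4]
R4 ← R4 − (5/8)·R1: [0, 3/4, -19/4, -29/8, 2, -43/4]
R3 ← R3 − (5/3)·R2: [0, 0, -16, -10, 8, -40]
R4 ← R4 − R2: [0, 0, -16, -10, 8, -40]
R4 ← R4 − R3: [0, 0, 0, 0, 0, 0]
The echelon form has 3 nonzero rows, and every pivot lies in the first 5 columns, so rank(C) = rank([C|b]) = 3.
The system is consistent.

yes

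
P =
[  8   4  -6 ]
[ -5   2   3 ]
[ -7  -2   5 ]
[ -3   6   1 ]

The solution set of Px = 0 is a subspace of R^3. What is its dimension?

1

Row reduce to echelon form.
R2 ← R2 + (5/8)·R1: [0, 9/2, -3/4]
R3 ← R3 + (7/8)·R1: [0, 3/2, -1/4]
R4 ← R4 + (3/8)·R1: [0, 15/2, -5/4]
R3 ← R3 − (1/3)·R2: [0, 0, 0]
R4 ← R4 − (5/3)·R2: [0, 0, 0]
2 nonzero rows, so rank(P) = 2.
P has 3 columns; by rank–nullity, nullity = 3 − 2 = 1.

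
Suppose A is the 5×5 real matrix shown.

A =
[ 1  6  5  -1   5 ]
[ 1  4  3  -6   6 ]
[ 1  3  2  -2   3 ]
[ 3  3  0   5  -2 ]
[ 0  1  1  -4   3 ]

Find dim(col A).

3

Row reduce to echelon form.
R2 ← R2 − R1: [0, -2, -2, -5, 1]
R3 ← R3 − R1: [0, -3, -3, -1, -2]
R4 ← R4 − (3)·R1: [0, -15, -15, 8, -17]
R3 ← R3 − (3/2)·R2: [0, 0, 0, 13/2, -7/2]
R4 ← R4 − (15/2)·R2: [0, 0, 0, 91/2, -49/2]
R5 ← R5 + (1/2)·R2: [0, 0, 0, -13/2, 7/2]
R4 ← R4 − (7)·R3: [0, 0, 0, 0, 0]
R5 ← R5 + R3: [0, 0, 0, 0, 0]
Echelon form has 3 nonzero rows, so rank(A) = 3.
The column space has dimension equal to the rank: 3.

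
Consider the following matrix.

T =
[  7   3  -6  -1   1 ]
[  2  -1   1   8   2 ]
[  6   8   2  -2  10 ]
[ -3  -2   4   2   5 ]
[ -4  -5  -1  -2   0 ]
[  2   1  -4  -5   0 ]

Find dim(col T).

Row reduce to echelon form.
R2 ← R2 − (2/7)·R1: [0, -13/7, 19/7, 58/7, 12/7]
R3 ← R3 − (6/7)·R1: [0, 38/7, 50/7, -8/7, 64/7]
R4 ← R4 + (3/7)·R1: [0, -5/7, 10/7, 11/7, 38/7]
R5 ← R5 + (4/7)·R1: [0, -23/7, -31/7, -18/7, 4/7]
R6 ← R6 − (2/7)·R1: [0, 1/7, -16/7, -33/7, -2/7]
R3 ← R3 + (38/13)·R2: [0, 0, 196/13, 300/13, 184/13]
R4 ← R4 − (5/13)·R2: [0, 0, 5/13, -21/13, 62/13]
R5 ← R5 − (23/13)·R2: [0, 0, -120/13, -224/13, -32/13]
R6 ← R6 + (1/13)·R2: [0, 0, -27/13, -53/13, -2/13]
R4 ← R4 − (5/196)·R3: [0, 0, 0, -108/49, 216/49]
R5 ← R5 + (30/49)·R3: [0, 0, 0, -152/49, 304/49]
R6 ← R6 + (27/196)·R3: [0, 0, 0, -44/49, 88/49]
R5 ← R5 − (38/27)·R4: [0, 0, 0, 0, 0]
R6 ← R6 − (11/27)·R4: [0, 0, 0, 0, 0]
Echelon form has 4 nonzero rows, so rank(T) = 4.
The column space has dimension equal to the rank: 4.

4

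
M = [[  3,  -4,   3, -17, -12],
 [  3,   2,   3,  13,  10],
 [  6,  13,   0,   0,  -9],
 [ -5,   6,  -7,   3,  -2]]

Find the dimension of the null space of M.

Row reduce to echelon form.
R2 ← R2 − R1: [0, 6, 0, 30, 22]
R3 ← R3 − (2)·R1: [0, 21, -6, 34, 15]
R4 ← R4 + (5/3)·R1: [0, -2/3, -2, -76/3, -22]
R3 ← R3 − (7/2)·R2: [0, 0, -6, -71, -62]
R4 ← R4 + (1/9)·R2: [0, 0, -2, -22, -176/9]
R4 ← R4 − (1/3)·R3: [0, 0, 0, 5/3, 10/9]
4 nonzero rows, so rank(M) = 4.
M has 5 columns; by rank–nullity, nullity = 5 − 4 = 1.

1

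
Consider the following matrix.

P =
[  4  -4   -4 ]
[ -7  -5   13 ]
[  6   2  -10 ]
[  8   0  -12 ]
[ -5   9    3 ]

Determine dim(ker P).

1

Row reduce to echelon form.
R2 ← R2 + (7/4)·R1: [0, -12, 6]
R3 ← R3 − (3/2)·R1: [0, 8, -4]
R4 ← R4 − (2)·R1: [0, 8, -4]
R5 ← R5 + (5/4)·R1: [0, 4, -2]
R3 ← R3 + (2/3)·R2: [0, 0, 0]
R4 ← R4 + (2/3)·R2: [0, 0, 0]
R5 ← R5 + (1/3)·R2: [0, 0, 0]
2 nonzero rows, so rank(P) = 2.
P has 3 columns; by rank–nullity, nullity = 3 − 2 = 1.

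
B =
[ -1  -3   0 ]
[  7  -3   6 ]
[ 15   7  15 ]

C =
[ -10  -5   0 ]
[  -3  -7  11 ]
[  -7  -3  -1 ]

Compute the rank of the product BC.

First compute BC:
[[ 19,  26, -33],
 [-103, -32, -39],
 [-276, -169,  62]]
Now row reduce the product.
R2 ← R2 + (103/19)·R1: [0, 2070/19, -4140/19]
R3 ← R3 + (276/19)·R1: [0, 3965/19, -7930/19]
R3 ← R3 − (793/414)·R2: [0, 0, 0]
2 nonzero rows, so rank(BC) = 2.

2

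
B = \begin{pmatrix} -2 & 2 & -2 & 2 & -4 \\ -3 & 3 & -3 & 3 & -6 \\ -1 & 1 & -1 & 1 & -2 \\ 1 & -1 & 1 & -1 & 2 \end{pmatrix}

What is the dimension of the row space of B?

Row reduce to echelon form.
R2 ← R2 − (3/2)·R1: [0, 0, 0, 0, 0]
R3 ← R3 − (1/2)·R1: [0, 0, 0, 0, 0]
R4 ← R4 + (1/2)·R1: [0, 0, 0, 0, 0]
Echelon form has 1 nonzero row, so rank(B) = 1.
The row space has dimension equal to the rank: 1.

1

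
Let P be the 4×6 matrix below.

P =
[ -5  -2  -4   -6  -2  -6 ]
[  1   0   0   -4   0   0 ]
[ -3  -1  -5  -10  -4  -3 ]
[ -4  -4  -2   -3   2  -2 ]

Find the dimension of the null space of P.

Row reduce to echelon form.
R2 ← R2 + (1/5)·R1: [0, -2/5, -4/5, -26/5, -2/5, -6/5]
R3 ← R3 − (3/5)·R1: [0, 1/5, -13/5, -32/5, -14/5, 3/5]
R4 ← R4 − (4/5)·R1: [0, -12/5, 6/5, 9/5, 18/5, 14/5]
R3 ← R3 + (1/2)·R2: [0, 0, -3, -9, -3, 0]
R4 ← R4 − (6)·R2: [0, 0, 6, 33, 6, 10]
R4 ← R4 + (2)·R3: [0, 0, 0, 15, 0, 10]
4 nonzero rows, so rank(P) = 4.
P has 6 columns; by rank–nullity, nullity = 6 − 4 = 2.

2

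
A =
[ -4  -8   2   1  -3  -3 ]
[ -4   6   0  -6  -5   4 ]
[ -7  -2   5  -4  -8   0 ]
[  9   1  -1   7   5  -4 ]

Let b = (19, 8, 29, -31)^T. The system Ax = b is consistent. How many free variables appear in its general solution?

Row reduce the augmented matrix [A | b].
R2 ← R2 − R1: [0, 14, -2, -7, -2, 7, -11]
R3 ← R3 − (7/4)·R1: [0, 12, 3/2, -23/4, -11/4, 21/4, -17/4]
R4 ← R4 + (9/4)·R1: [0, -17, 7/2, 37/4, -7/4, -43/4, 47/4]
R3 ← R3 − (6/7)·R2: [0, 0, 45/14, 1/4, -29/28, -3/4, 145/28]
R4 ← R4 + (17/14)·R2: [0, 0, 15/14, 3/4, -117/28, -9/4, -45/28]
R4 ← R4 − (1/3)·R3: [0, 0, 0, 2/3, -23/6, -2, -10/3]
The echelon form has 4 nonzero rows, and every pivot lies in the first 6 columns, so rank(A) = rank([A|b]) = 4.
The system is consistent.
Free variables = (unknowns) − (rank) = 6 − 4 = 2.

2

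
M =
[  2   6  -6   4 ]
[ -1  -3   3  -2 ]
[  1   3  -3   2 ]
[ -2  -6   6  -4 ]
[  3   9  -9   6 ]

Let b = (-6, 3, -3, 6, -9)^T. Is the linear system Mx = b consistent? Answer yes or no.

yes

Row reduce the augmented matrix [M | b].
R2 ← R2 + (1/2)·R1: [0, 0, 0, 0, 0]
R3 ← R3 − (1/2)·R1: [0, 0, 0, 0, 0]
R4 ← R4 + R1: [0, 0, 0, 0, 0]
R5 ← R5 − (3/2)·R1: [0, 0, 0, 0, 0]
The echelon form has 1 nonzero rows, and every pivot lies in the first 4 columns, so rank(M) = rank([M|b]) = 1.
The system is consistent.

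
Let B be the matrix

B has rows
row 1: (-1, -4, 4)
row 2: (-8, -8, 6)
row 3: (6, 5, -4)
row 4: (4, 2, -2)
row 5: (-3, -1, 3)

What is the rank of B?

3

Row reduce to echelon form.
R2 ← R2 − (8)·R1: [0, 24, -26]
R3 ← R3 + (6)·R1: [0, -19, 20]
R4 ← R4 + (4)·R1: [0, -14, 14]
R5 ← R5 − (3)·R1: [0, 11, -9]
R3 ← R3 + (19/24)·R2: [0, 0, -7/12]
R4 ← R4 + (7/12)·R2: [0, 0, -7/6]
R5 ← R5 − (11/24)·R2: [0, 0, 35/12]
R4 ← R4 − (2)·R3: [0, 0, 0]
R5 ← R5 + (5)·R3: [0, 0, 0]
Echelon form has 3 nonzero rows, so rank(B) = 3.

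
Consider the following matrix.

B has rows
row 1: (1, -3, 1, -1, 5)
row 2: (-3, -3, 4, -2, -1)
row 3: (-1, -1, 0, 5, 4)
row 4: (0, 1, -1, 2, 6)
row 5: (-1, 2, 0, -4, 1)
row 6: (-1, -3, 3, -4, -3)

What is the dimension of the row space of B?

Row reduce to echelon form.
R2 ← R2 + (3)·R1: [0, -12, 7, -5, 14]
R3 ← R3 + R1: [0, -4, 1, 4, 9]
R5 ← R5 + R1: [0, -1, 1, -5, 6]
R6 ← R6 + R1: [0, -6, 4, -5, 2]
R3 ← R3 − (1/3)·R2: [0, 0, -4/3, 17/3, 13/3]
R4 ← R4 + (1/12)·R2: [0, 0, -5/12, 19/12, 43/6]
R5 ← R5 − (1/12)·R2: [0, 0, 5/12, -55/12, 29/6]
R6 ← R6 − (1/2)·R2: [0, 0, 1/2, -5/2, -5]
R4 ← R4 − (5/16)·R3: [0, 0, 0, -3/16, 93/16]
R5 ← R5 + (5/16)·R3: [0, 0, 0, -45/16, 99/16]
R6 ← R6 + (3/8)·R3: [0, 0, 0, -3/8, -27/8]
R5 ← R5 − (15)·R4: [0, 0, 0, 0, -81]
R6 ← R6 − (2)·R4: [0, 0, 0, 0, -15]
R6 ← R6 − (5/27)·R5: [0, 0, 0, 0, 0]
Echelon form has 5 nonzero rows, so rank(B) = 5.
The row space has dimension equal to the rank: 5.

5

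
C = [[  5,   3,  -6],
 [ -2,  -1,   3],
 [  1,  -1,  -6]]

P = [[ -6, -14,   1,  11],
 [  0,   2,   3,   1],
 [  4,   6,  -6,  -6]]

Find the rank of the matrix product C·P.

2

First compute CP:
[[-54, -100,  50,  94],
 [ 24,  44, -23, -41],
 [-30, -52,  34,  46]]
Now row reduce the product.
R2 ← R2 + (4/9)·R1: [0, -4/9, -7/9, 7/9]
R3 ← R3 − (5/9)·R1: [0, 32/9, 56/9, -56/9]
R3 ← R3 + (8)·R2: [0, 0, 0, 0]
2 nonzero rows, so rank(CP) = 2.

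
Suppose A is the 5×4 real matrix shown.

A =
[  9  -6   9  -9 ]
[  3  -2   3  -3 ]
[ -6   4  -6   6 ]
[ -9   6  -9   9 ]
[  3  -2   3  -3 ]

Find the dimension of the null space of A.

Row reduce to echelon form.
R2 ← R2 − (1/3)·R1: [0, 0, 0, 0]
R3 ← R3 + (2/3)·R1: [0, 0, 0, 0]
R4 ← R4 + R1: [0, 0, 0, 0]
R5 ← R5 − (1/3)·R1: [0, 0, 0, 0]
1 nonzero row, so rank(A) = 1.
A has 4 columns; by rank–nullity, nullity = 4 − 1 = 3.

3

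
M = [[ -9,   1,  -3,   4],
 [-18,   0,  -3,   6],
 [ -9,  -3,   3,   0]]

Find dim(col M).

Row reduce to echelon form.
R2 ← R2 − (2)·R1: [0, -2, 3, -2]
R3 ← R3 − R1: [0, -4, 6, -4]
R3 ← R3 − (2)·R2: [0, 0, 0, 0]
Echelon form has 2 nonzero rows, so rank(M) = 2.
The column space has dimension equal to the rank: 2.

2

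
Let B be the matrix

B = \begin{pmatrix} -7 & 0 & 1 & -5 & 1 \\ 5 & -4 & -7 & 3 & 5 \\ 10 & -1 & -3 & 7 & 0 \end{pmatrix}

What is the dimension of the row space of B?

Row reduce to echelon form.
R2 ← R2 + (5/7)·R1: [0, -4, -44/7, -4/7, 40/7]
R3 ← R3 + (10/7)·R1: [0, -1, -11/7, -1/7, 10/7]
R3 ← R3 − (1/4)·R2: [0, 0, 0, 0, 0]
Echelon form has 2 nonzero rows, so rank(B) = 2.
The row space has dimension equal to the rank: 2.

2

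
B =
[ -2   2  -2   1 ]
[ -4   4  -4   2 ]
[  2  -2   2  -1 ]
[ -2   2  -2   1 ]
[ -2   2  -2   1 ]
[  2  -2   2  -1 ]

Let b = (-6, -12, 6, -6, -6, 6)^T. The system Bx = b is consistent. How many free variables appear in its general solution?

3

Row reduce the augmented matrix [B | b].
R2 ← R2 − (2)·R1: [0, 0, 0, 0, 0]
R3 ← R3 + R1: [0, 0, 0, 0, 0]
R4 ← R4 − R1: [0, 0, 0, 0, 0]
R5 ← R5 − R1: [0, 0, 0, 0, 0]
R6 ← R6 + R1: [0, 0, 0, 0, 0]
The echelon form has 1 nonzero rows, and every pivot lies in the first 4 columns, so rank(B) = rank([B|b]) = 1.
The system is consistent.
Free variables = (unknowns) − (rank) = 4 − 1 = 3.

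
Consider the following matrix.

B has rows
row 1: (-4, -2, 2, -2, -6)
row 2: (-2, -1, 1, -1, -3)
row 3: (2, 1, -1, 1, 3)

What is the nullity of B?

4

Row reduce to echelon form.
R2 ← R2 − (1/2)·R1: [0, 0, 0, 0, 0]
R3 ← R3 + (1/2)·R1: [0, 0, 0, 0, 0]
1 nonzero row, so rank(B) = 1.
B has 5 columns; by rank–nullity, nullity = 5 − 1 = 4.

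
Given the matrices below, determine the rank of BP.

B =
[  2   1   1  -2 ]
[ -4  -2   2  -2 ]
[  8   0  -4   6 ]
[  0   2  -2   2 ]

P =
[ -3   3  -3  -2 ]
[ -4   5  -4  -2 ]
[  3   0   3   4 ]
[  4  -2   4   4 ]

First compute BP:
[[-15,  15, -15, -10],
 [ 18, -18,  18,  12],
 [-12,  12, -12,  -8],
 [ -6,   6,  -6,  -4]]
Now row reduce the product.
R2 ← R2 + (6/5)·R1: [0, 0, 0, 0]
R3 ← R3 − (4/5)·R1: [0, 0, 0, 0]
R4 ← R4 − (2/5)·R1: [0, 0, 0, 0]
1 nonzero row, so rank(BP) = 1.

1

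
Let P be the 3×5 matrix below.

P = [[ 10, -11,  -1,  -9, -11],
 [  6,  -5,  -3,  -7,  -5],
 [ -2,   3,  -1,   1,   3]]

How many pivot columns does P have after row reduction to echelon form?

Row reduce to echelon form.
R2 ← R2 − (3/5)·R1: [0, 8/5, -12/5, -8/5, 8/5]
R3 ← R3 + (1/5)·R1: [0, 4/5, -6/5, -4/5, 4/5]
R3 ← R3 − (1/2)·R2: [0, 0, 0, 0, 0]
Echelon form has 2 nonzero rows, so rank(P) = 2.
Each nonzero row contributes one pivot column: 2 pivot columns.

2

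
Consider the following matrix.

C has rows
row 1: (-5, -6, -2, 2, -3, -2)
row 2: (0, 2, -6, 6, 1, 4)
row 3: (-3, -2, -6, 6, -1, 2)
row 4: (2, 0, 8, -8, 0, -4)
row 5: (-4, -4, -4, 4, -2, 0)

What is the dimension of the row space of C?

Row reduce to echelon form.
R3 ← R3 − (3/5)·R1: [0, 8/5, -24/5, 24/5, 4/5, 16/5]
R4 ← R4 + (2/5)·R1: [0, -12/5, 36/5, -36/5, -6/5, -24/5]
R5 ← R5 − (4/5)·R1: [0, 4/5, -12/5, 12/5, 2/5, 8/5]
R3 ← R3 − (4/5)·R2: [0, 0, 0, 0, 0, 0]
R4 ← R4 + (6/5)·R2: [0, 0, 0, 0, 0, 0]
R5 ← R5 − (2/5)·R2: [0, 0, 0, 0, 0, 0]
Echelon form has 2 nonzero rows, so rank(C) = 2.
The row space has dimension equal to the rank: 2.

2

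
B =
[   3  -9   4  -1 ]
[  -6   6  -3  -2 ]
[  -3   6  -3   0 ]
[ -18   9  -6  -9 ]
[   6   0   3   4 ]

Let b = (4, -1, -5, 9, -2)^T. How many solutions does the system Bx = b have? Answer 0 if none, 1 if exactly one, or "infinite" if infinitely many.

Row reduce the augmented matrix [B | b].
R2 ← R2 + (2)·R1: [0, -12, 5, -4, 7]
R3 ← R3 + R1: [0, -3, 1, -1, -1]
R4 ← R4 + (6)·R1: [0, -45, 18, -15, 33]
R5 ← R5 − (2)·R1: [0, 18, -5, 6, -10]
R3 ← R3 − (1/4)·R2: [0, 0, -1/4, 0, -11/4]
R4 ← R4 − (15/4)·R2: [0, 0, -3/4, 0, 27/4]
R5 ← R5 + (3/2)·R2: [0, 0, 5/2, 0, 1/2]
R4 ← R4 − (3)·R3: [0, 0, 0, 0, 15]
R5 ← R5 + (10)·R3: [0, 0, 0, 0, -27]
R5 ← R5 + (9/5)·R4: [0, 0, 0, 0, 0]
The echelon form has 4 nonzero rows; the last pivot sits in the augmented column, so rank(B) = 3 but rank([B|b]) = 4.
Since the ranks differ, the system is inconsistent.
It has no solutions.

0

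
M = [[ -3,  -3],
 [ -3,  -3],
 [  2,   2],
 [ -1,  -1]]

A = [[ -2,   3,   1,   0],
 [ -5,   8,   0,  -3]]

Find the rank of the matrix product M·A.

First compute MA:
[[ 21, -33,  -3,   9],
 [ 21, -33,  -3,   9],
 [-14,  22,   2,  -6],
 [  7, -11,  -1,   3]]
Now row reduce the product.
R2 ← R2 − R1: [0, 0, 0, 0]
R3 ← R3 + (2/3)·R1: [0, 0, 0, 0]
R4 ← R4 − (1/3)·R1: [0, 0, 0, 0]
1 nonzero row, so rank(MA) = 1.

1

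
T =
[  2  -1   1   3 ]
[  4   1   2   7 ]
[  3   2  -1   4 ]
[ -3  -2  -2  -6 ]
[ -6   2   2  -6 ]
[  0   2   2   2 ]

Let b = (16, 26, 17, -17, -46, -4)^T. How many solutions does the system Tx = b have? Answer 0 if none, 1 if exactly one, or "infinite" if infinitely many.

infinite

Row reduce the augmented matrix [T | b].
R2 ← R2 − (2)·R1: [0, 3, 0, 1, -6]
R3 ← R3 − (3/2)·R1: [0, 7/2, -5/2, -1/2, -7]
R4 ← R4 + (3/2)·R1: [0, -7/2, -1/2, -3/2, 7]
R5 ← R5 + (3)·R1: [0, -1, 5, 3, 2]
R3 ← R3 − (7/6)·R2: [0, 0, -5/2, -5/3, 0]
R4 ← R4 + (7/6)·R2: [0, 0, -1/2, -1/3, 0]
R5 ← R5 + (1/3)·R2: [0, 0, 5, 10/3, 0]
R6 ← R6 − (2/3)·R2: [0, 0, 2, 4/3, 0]
R4 ← R4 − (1/5)·R3: [0, 0, 0, 0, 0]
R5 ← R5 + (2)·R3: [0, 0, 0, 0, 0]
R6 ← R6 + (4/5)·R3: [0, 0, 0, 0, 0]
The echelon form has 3 nonzero rows, and every pivot lies in the first 4 columns, so rank(T) = rank([T|b]) = 3.
The system is consistent.
rank = 3 < 4 unknowns, so there are infinitely many solutions.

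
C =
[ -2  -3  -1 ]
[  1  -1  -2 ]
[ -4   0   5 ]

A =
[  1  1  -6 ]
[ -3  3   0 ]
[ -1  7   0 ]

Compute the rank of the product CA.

3

First compute CA:
[[  8, -18,  12],
 [  6, -16,  -6],
 [ -9,  31,  24]]
Now row reduce the product.
R2 ← R2 − (3/4)·R1: [0, -5/2, -15]
R3 ← R3 + (9/8)·R1: [0, 43/4, 75/2]
R3 ← R3 + (43/10)·R2: [0, 0, -27]
3 nonzero rows, so rank(CA) = 3.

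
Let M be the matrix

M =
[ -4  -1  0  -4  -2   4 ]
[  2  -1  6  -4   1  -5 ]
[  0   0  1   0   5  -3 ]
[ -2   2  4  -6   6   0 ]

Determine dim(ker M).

Row reduce to echelon form.
R2 ← R2 + (1/2)·R1: [0, -3/2, 6, -6, 0, -3]
R4 ← R4 − (1/2)·R1: [0, 5/2, 4, -4, 7, -2]
R4 ← R4 + (5/3)·R2: [0, 0, 14, -14, 7, -7]
R4 ← R4 − (14)·R3: [0, 0, 0, -14, -63, 35]
4 nonzero rows, so rank(M) = 4.
M has 6 columns; by rank–nullity, nullity = 6 − 4 = 2.

2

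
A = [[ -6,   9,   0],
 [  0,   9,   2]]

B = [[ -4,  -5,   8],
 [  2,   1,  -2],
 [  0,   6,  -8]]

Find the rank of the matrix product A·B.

First compute AB:
[[ 42,  39, -66],
 [ 18,  21, -34]]
Now row reduce the product.
R2 ← R2 − (3/7)·R1: [0, 30/7, -40/7]
2 nonzero rows, so rank(AB) = 2.

2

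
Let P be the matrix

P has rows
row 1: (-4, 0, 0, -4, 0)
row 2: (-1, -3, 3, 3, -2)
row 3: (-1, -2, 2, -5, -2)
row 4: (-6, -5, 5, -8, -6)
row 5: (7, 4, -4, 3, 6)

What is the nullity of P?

1

Row reduce to echelon form.
R2 ← R2 − (1/4)·R1: [0, -3, 3, 4, -2]
R3 ← R3 − (1/4)·R1: [0, -2, 2, -4, -2]
R4 ← R4 − (3/2)·R1: [0, -5, 5, -2, -6]
R5 ← R5 + (7/4)·R1: [0, 4, -4, -4, 6]
R3 ← R3 − (2/3)·R2: [0, 0, 0, -20/3, -2/3]
R4 ← R4 − (5/3)·R2: [0, 0, 0, -26/3, -8/3]
R5 ← R5 + (4/3)·R2: [0, 0, 0, 4/3, 10/3]
R4 ← R4 − (13/10)·R3: [0, 0, 0, 0, -9/5]
R5 ← R5 + (1/5)·R3: [0, 0, 0, 0, 16/5]
R5 ← R5 + (16/9)·R4: [0, 0, 0, 0, 0]
4 nonzero rows, so rank(P) = 4.
P has 5 columns; by rank–nullity, nullity = 5 − 4 = 1.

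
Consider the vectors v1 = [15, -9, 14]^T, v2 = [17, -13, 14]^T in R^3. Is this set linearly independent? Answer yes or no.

Form the matrix with these vectors as rows and row reduce.
R2 ← R2 − (17/15)·R1: [0, -14/5, -28/15]
2 nonzero rows, so the 2 vectors span a space of dimension 2.
Since 2 = 2, the vectors are linearly independent.

yes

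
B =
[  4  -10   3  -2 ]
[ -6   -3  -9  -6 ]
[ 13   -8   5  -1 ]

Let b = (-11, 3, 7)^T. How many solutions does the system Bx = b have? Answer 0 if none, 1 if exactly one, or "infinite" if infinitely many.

Row reduce the augmented matrix [B | b].
R2 ← R2 + (3/2)·R1: [0, -18, -9/2, -9, -27/2]
R3 ← R3 − (13/4)·R1: [0, 49/2, -19/4, 11/2, 171/4]
R3 ← R3 + (49/36)·R2: [0, 0, -87/8, -27/4, 195/8]
The echelon form has 3 nonzero rows, and every pivot lies in the first 4 columns, so rank(B) = rank([B|b]) = 3.
The system is consistent.
rank = 3 < 4 unknowns, so there are infinitely many solutions.

infinite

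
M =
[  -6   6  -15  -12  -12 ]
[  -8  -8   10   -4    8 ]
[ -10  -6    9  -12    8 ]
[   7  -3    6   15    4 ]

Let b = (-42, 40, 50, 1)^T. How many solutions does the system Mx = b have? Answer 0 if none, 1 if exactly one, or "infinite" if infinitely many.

infinite

Row reduce the augmented matrix [M | b].
R2 ← R2 − (4/3)·R1: [0, -16, 30, 12, 24, 96]
R3 ← R3 − (5/3)·R1: [0, -16, 34, 8, 28, 120]
R4 ← R4 + (7/6)·R1: [0, 4, -23/2, 1, -10, -48]
R3 ← R3 − R2: [0, 0, 4, -4, 4, 24]
R4 ← R4 + (1/4)·R2: [0, 0, -4, 4, -4, -24]
R4 ← R4 + R3: [0, 0, 0, 0, 0, 0]
The echelon form has 3 nonzero rows, and every pivot lies in the first 5 columns, so rank(M) = rank([M|b]) = 3.
The system is consistent.
rank = 3 < 5 unknowns, so there are infinitely many solutions.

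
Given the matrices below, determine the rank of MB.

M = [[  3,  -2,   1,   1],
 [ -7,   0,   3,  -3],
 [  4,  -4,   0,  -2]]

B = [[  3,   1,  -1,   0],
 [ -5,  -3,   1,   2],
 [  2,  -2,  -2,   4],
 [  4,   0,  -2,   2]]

First compute MB:
[[ 25,   7,  -9,   2],
 [-27, -13,   7,   6],
 [ 24,  16,  -4, -12]]
Now row reduce the product.
R2 ← R2 + (27/25)·R1: [0, -136/25, -68/25, 204/25]
R3 ← R3 − (24/25)·R1: [0, 232/25, 116/25, -348/25]
R3 ← R3 + (29/17)·R2: [0, 0, 0, 0]
2 nonzero rows, so rank(MB) = 2.

2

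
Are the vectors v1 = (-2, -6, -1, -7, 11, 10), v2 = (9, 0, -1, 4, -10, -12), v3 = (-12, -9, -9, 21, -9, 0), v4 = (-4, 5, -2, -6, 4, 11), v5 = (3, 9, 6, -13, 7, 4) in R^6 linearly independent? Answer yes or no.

Form the matrix with these vectors as rows and row reduce.
R2 ← R2 + (9/2)·R1: [0, -27, -11/2, -55/2, 79/2, 33]
R3 ← R3 − (6)·R1: [0, 27, -3, 63, -75, -60]
R4 ← R4 − (2)·R1: [0, 17, 0, 8, -18, -9]
R5 ← R5 + (3/2)·R1: [0, 0, 9/2, -47/2, 47/2, 19]
R3 ← R3 + R2: [0, 0, -17/2, 71/2, -71/2, -27]
R4 ← R4 + (17/27)·R2: [0, 0, -187/54, -503/54, 371/54, 106/9]
R4 ← R4 − (11/27)·R3: [0, 0, 0, -214/9, 64/3, 205/9]
R5 ← R5 + (9/17)·R3: [0, 0, 0, -80/17, 80/17, 80/17]
R5 ← R5 − (360/1819)·R4: [0, 0, 0, 0, 880/1819, 360/1819]
5 nonzero rows, so the 5 vectors span a space of dimension 5.
Since 5 = 5, the vectors are linearly independent.

yes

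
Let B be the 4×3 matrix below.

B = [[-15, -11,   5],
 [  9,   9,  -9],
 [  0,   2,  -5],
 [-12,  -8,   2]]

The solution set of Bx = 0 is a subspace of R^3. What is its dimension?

1

Row reduce to echelon form.
R2 ← R2 + (3/5)·R1: [0, 12/5, -6]
R4 ← R4 − (4/5)·R1: [0, 4/5, -2]
R3 ← R3 − (5/6)·R2: [0, 0, 0]
R4 ← R4 − (1/3)·R2: [0, 0, 0]
2 nonzero rows, so rank(B) = 2.
B has 3 columns; by rank–nullity, nullity = 3 − 2 = 1.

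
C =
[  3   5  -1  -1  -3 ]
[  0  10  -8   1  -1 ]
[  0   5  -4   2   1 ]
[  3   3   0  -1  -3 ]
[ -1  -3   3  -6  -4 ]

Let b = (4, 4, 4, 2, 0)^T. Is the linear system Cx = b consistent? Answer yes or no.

no

Row reduce the augmented matrix [C | b].
R4 ← R4 − R1: [0, -2, 1, 0, 0, -2]
R5 ← R5 + (1/3)·R1: [0, -4/3, 8/3, -19/3, -5, 4/3]
R3 ← R3 − (1/2)·R2: [0, 0, 0, 3/2, 3/2, 2]
R4 ← R4 + (1/5)·R2: [0, 0, -3/5, 1/5, -1/5, -6/5]
R5 ← R5 + (2/15)·R2: [0, 0, 8/5, -31/5, -77/15, 28/15]
Swap R3 ↔ R4
R5 ← R5 + (8/3)·R3: [0, 0, 0, -17/3, -17/3, -4/3]
R5 ← R5 + (34/9)·R4: [0, 0, 0, 0, 0, 56/9]
The echelon form has 5 nonzero rows; the last pivot sits in the augmented column, so rank(C) = 4 but rank([C|b]) = 5.
Since the ranks differ, the system is inconsistent.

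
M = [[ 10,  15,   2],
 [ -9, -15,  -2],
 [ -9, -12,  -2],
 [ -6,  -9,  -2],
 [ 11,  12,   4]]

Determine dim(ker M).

Row reduce to echelon form.
R2 ← R2 + (9/10)·R1: [0, -3/2, -1/5]
R3 ← R3 + (9/10)·R1: [0, 3/2, -1/5]
R4 ← R4 + (3/5)·R1: [0, 0, -4/5]
R5 ← R5 − (11/10)·R1: [0, -9/2, 9/5]
R3 ← R3 + R2: [0, 0, -2/5]
R5 ← R5 − (3)·R2: [0, 0, 12/5]
R4 ← R4 − (2)·R3: [0, 0, 0]
R5 ← R5 + (6)·R3: [0, 0, 0]
3 nonzero rows, so rank(M) = 3.
M has 3 columns; by rank–nullity, nullity = 3 − 3 = 0.

0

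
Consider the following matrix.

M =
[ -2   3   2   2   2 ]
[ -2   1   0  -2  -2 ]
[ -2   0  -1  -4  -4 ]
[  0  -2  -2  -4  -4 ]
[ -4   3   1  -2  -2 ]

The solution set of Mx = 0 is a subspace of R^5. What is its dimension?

Row reduce to echelon form.
R2 ← R2 − R1: [0, -2, -2, -4, -4]
R3 ← R3 − R1: [0, -3, -3, -6, -6]
R5 ← R5 − (2)·R1: [0, -3, -3, -6, -6]
R3 ← R3 − (3/2)·R2: [0, 0, 0, 0, 0]
R4 ← R4 − R2: [0, 0, 0, 0, 0]
R5 ← R5 − (3/2)·R2: [0, 0, 0, 0, 0]
2 nonzero rows, so rank(M) = 2.
M has 5 columns; by rank–nullity, nullity = 5 − 2 = 3.

3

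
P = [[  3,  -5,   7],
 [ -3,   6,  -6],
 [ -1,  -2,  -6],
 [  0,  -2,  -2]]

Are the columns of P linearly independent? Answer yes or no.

no

Row reduce P to echelon form.
R2 ← R2 + R1: [0, 1, 1]
R3 ← R3 + (1/3)·R1: [0, -11/3, -11/3]
R3 ← R3 + (11/3)·R2: [0, 0, 0]
R4 ← R4 + (2)·R2: [0, 0, 0]
2 pivots among 3 columns.
Only 2 < 3 pivot columns, so the columns are linearly dependent.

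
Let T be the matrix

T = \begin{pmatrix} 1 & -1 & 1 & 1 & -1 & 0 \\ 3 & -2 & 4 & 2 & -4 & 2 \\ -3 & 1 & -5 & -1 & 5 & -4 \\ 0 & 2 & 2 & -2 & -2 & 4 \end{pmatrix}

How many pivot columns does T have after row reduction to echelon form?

Row reduce to echelon form.
R2 ← R2 − (3)·R1: [0, 1, 1, -1, -1, 2]
R3 ← R3 + (3)·R1: [0, -2, -2, 2, 2, -4]
R3 ← R3 + (2)·R2: [0, 0, 0, 0, 0, 0]
R4 ← R4 − (2)·R2: [0, 0, 0, 0, 0, 0]
Echelon form has 2 nonzero rows, so rank(T) = 2.
Each nonzero row contributes one pivot column: 2 pivot columns.

2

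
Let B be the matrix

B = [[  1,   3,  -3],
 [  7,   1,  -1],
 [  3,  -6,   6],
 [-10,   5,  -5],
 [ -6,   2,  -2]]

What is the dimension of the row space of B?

Row reduce to echelon form.
R2 ← R2 − (7)·R1: [0, -20, 20]
R3 ← R3 − (3)·R1: [0, -15, 15]
R4 ← R4 + (10)·R1: [0, 35, -35]
R5 ← R5 + (6)·R1: [0, 20, -20]
R3 ← R3 − (3/4)·R2: [0, 0, 0]
R4 ← R4 + (7/4)·R2: [0, 0, 0]
R5 ← R5 + R2: [0, 0, 0]
Echelon form has 2 nonzero rows, so rank(B) = 2.
The row space has dimension equal to the rank: 2.

2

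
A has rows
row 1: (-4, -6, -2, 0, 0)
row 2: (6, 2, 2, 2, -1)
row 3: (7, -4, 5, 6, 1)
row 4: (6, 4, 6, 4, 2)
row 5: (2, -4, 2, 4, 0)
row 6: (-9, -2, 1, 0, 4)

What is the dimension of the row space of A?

4

Row reduce to echelon form.
R2 ← R2 + (3/2)·R1: [0, -7, -1, 2, -1]
R3 ← R3 + (7/4)·R1: [0, -29/2, 3/2, 6, 1]
R4 ← R4 + (3/2)·R1: [0, -5, 3, 4, 2]
R5 ← R5 + (1/2)·R1: [0, -7, 1, 4, 0]
R6 ← R6 − (9/4)·R1: [0, 23/2, 11/2, 0, 4]
R3 ← R3 − (29/14)·R2: [0, 0, 25/7, 13/7, 43/14]
R4 ← R4 − (5/7)·R2: [0, 0, 26/7, 18/7, 19/7]
R5 ← R5 − R2: [0, 0, 2, 2, 1]
R6 ← R6 + (23/14)·R2: [0, 0, 27/7, 23/7, 33/14]
R4 ← R4 − (26/25)·R3: [0, 0, 0, 16/25, -12/25]
R5 ← R5 − (14/25)·R3: [0, 0, 0, 24/25, -18/25]
R6 ← R6 − (27/25)·R3: [0, 0, 0, 32/25, -24/25]
R5 ← R5 − (3/2)·R4: [0, 0, 0, 0, 0]
R6 ← R6 − (2)·R4: [0, 0, 0, 0, 0]
Echelon form has 4 nonzero rows, so rank(A) = 4.
The row space has dimension equal to the rank: 4.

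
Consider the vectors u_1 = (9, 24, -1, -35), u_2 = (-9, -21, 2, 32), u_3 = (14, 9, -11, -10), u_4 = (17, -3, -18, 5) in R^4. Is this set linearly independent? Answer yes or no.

Form the matrix with these vectors as rows and row reduce.
R2 ← R2 + R1: [0, 3, 1, -3]
R3 ← R3 − (14/9)·R1: [0, -85/3, -85/9, 400/9]
R4 ← R4 − (17/9)·R1: [0, -145/3, -145/9, 640/9]
R3 ← R3 + (85/9)·R2: [0, 0, 0, 145/9]
R4 ← R4 + (145/9)·R2: [0, 0, 0, 205/9]
R4 ← R4 − (41/29)·R3: [0, 0, 0, 0]
3 nonzero rows, so the 4 vectors span a space of dimension 3.
Since 3 < 4, the vectors are linearly dependent.

no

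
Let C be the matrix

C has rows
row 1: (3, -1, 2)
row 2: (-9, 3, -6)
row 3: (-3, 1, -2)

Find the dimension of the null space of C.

2

Row reduce to echelon form.
R2 ← R2 + (3)·R1: [0, 0, 0]
R3 ← R3 + R1: [0, 0, 0]
1 nonzero row, so rank(C) = 1.
C has 3 columns; by rank–nullity, nullity = 3 − 1 = 2.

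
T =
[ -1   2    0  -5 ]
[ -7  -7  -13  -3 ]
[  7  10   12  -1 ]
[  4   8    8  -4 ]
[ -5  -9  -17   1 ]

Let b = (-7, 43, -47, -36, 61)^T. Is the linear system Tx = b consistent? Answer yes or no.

yes

Row reduce the augmented matrix [T | b].
R2 ← R2 − (7)·R1: [0, -21, -13, 32, 92]
R3 ← R3 + (7)·R1: [0, 24, 12, -36, -96]
R4 ← R4 + (4)·R1: [0, 16, 8, -24, -64]
R5 ← R5 − (5)·R1: [0, -19, -17, 26, 96]
R3 ← R3 + (8/7)·R2: [0, 0, -20/7, 4/7, 64/7]
R4 ← R4 + (16/21)·R2: [0, 0, -40/21, 8/21, 128/21]
R5 ← R5 − (19/21)·R2: [0, 0, -110/21, -62/21, 268/21]
R4 ← R4 − (2/3)·R3: [0, 0, 0, 0, 0]
R5 ← R5 − (11/6)·R3: [0, 0, 0, -4, -4]
Swap R4 ↔ R5
The echelon form has 4 nonzero rows, and every pivot lies in the first 4 columns, so rank(T) = rank([T|b]) = 4.
The system is consistent.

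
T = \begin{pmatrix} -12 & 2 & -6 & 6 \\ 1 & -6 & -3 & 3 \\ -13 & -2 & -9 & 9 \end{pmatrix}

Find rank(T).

2

Row reduce to echelon form.
R2 ← R2 + (1/12)·R1: [0, -35/6, -7/2, 7/2]
R3 ← R3 − (13/12)·R1: [0, -25/6, -5/2, 5/2]
R3 ← R3 − (5/7)·R2: [0, 0, 0, 0]
Echelon form has 2 nonzero rows, so rank(T) = 2.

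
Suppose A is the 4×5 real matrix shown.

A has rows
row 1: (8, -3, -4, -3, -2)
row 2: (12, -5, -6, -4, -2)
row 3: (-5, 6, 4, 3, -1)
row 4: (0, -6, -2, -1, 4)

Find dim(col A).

Row reduce to echelon form.
R2 ← R2 − (3/2)·R1: [0, -1/2, 0, 1/2, 1]
R3 ← R3 + (5/8)·R1: [0, 33/8, 3/2, 9/8, -9/4]
R3 ← R3 + (33/4)·R2: [0, 0, 3/2, 21/4, 6]
R4 ← R4 − (12)·R2: [0, 0, -2, -7, -8]
R4 ← R4 + (4/3)·R3: [0, 0, 0, 0, 0]
Echelon form has 3 nonzero rows, so rank(A) = 3.
The column space has dimension equal to the rank: 3.

3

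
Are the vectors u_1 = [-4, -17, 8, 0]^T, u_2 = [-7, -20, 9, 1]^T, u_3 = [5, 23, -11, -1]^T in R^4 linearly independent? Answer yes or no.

Form the matrix with these vectors as rows and row reduce.
R2 ← R2 − (7/4)·R1: [0, 39/4, -5, 1]
R3 ← R3 + (5/4)·R1: [0, 7/4, -1, -1]
R3 ← R3 − (7/39)·R2: [0, 0, -4/39, -46/39]
3 nonzero rows, so the 3 vectors span a space of dimension 3.
Since 3 = 3, the vectors are linearly independent.

yes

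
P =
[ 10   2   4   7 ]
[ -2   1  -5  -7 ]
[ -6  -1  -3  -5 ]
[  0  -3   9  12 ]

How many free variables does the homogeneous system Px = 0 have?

Row reduce to echelon form.
R2 ← R2 + (1/5)·R1: [0, 7/5, -21/5, -28/5]
R3 ← R3 + (3/5)·R1: [0, 1/5, -3/5, -4/5]
R3 ← R3 − (1/7)·R2: [0, 0, 0, 0]
R4 ← R4 + (15/7)·R2: [0, 0, 0, 0]
2 nonzero rows, so rank(P) = 2.
P has 4 columns; by rank–nullity, nullity = 4 − 2 = 2.

2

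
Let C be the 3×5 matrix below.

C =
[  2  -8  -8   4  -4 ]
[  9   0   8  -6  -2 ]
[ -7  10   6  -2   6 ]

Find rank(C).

Row reduce to echelon form.
R2 ← R2 − (9/2)·R1: [0, 36, 44, -24, 16]
R3 ← R3 + (7/2)·R1: [0, -18, -22, 12, -8]
R3 ← R3 + (1/2)·R2: [0, 0, 0, 0, 0]
Echelon form has 2 nonzero rows, so rank(C) = 2.

2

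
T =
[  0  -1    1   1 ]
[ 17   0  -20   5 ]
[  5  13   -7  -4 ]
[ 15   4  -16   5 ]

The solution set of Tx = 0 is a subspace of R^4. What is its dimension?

Row reduce to echelon form.
Swap R1 ↔ R2
R3 ← R3 − (5/17)·R1: [0, 13, -19/17, -93/17]
R4 ← R4 − (15/17)·R1: [0, 4, 28/17, 10/17]
R3 ← R3 + (13)·R2: [0, 0, 202/17, 128/17]
R4 ← R4 + (4)·R2: [0, 0, 96/17, 78/17]
R4 ← R4 − (48/101)·R3: [0, 0, 0, 102/101]
4 nonzero rows, so rank(T) = 4.
T has 4 columns; by rank–nullity, nullity = 4 − 4 = 0.

0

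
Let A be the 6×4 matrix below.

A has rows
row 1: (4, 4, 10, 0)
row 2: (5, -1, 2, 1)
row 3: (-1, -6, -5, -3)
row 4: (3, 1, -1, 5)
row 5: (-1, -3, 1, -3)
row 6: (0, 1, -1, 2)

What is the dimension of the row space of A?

Row reduce to echelon form.
R2 ← R2 − (5/4)·R1: [0, -6, -21/2, 1]
R3 ← R3 + (1/4)·R1: [0, -5, -5/2, -3]
R4 ← R4 − (3/4)·R1: [0, -2, -17/2, 5]
R5 ← R5 + (1/4)·R1: [0, -2, 7/2, -3]
R3 ← R3 − (5/6)·R2: [0, 0, 25/4, -23/6]
R4 ← R4 − (1/3)·R2: [0, 0, -5, 14/3]
R5 ← R5 − (1/3)·R2: [0, 0, 7, -10/3]
R6 ← R6 + (1/6)·R2: [0, 0, -11/4, 13/6]
R4 ← R4 + (4/5)·R3: [0, 0, 0, 8/5]
R5 ← R5 − (28/25)·R3: [0, 0, 0, 24/25]
R6 ← R6 + (11/25)·R3: [0, 0, 0, 12/25]
R5 ← R5 − (3/5)·R4: [0, 0, 0, 0]
R6 ← R6 − (3/10)·R4: [0, 0, 0, 0]
Echelon form has 4 nonzero rows, so rank(A) = 4.
The row space has dimension equal to the rank: 4.

4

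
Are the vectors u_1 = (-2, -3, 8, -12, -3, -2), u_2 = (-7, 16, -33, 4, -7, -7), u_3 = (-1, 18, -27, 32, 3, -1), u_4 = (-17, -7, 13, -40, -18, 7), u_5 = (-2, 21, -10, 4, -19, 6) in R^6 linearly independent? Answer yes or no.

Form the matrix with these vectors as rows and row reduce.
R2 ← R2 − (7/2)·R1: [0, 53/2, -61, 46, 7/2, 0]
R3 ← R3 − (1/2)·R1: [0, 39/2, -31, 38, 9/2, 0]
R4 ← R4 − (17/2)·R1: [0, 37/2, -55, 62, 15/2, 24]
R5 ← R5 − R1: [0, 24, -18, 16, -16, 8]
R3 ← R3 − (39/53)·R2: [0, 0, 736/53, 220/53, 102/53, 0]
R4 ← R4 − (37/53)·R2: [0, 0, -658/53, 1584/53, 268/53, 24]
R5 ← R5 − (48/53)·R2: [0, 0, 1974/53, -1360/53, -1016/53, 8]
R4 ← R4 + (329/368)·R3: [0, 0, 0, 3091/92, 1247/184, 24]
R5 ← R5 − (987/368)·R3: [0, 0, 0, -3385/92, -4477/184, 8]
R5 ← R5 + (3385/3091)·R4: [0, 0, 0, 0, -52268/3091, 105968/3091]
5 nonzero rows, so the 5 vectors span a space of dimension 5.
Since 5 = 5, the vectors are linearly independent.

yes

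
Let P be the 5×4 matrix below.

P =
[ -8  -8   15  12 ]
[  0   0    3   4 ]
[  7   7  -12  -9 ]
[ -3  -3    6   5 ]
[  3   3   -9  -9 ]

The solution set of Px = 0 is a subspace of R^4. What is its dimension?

2

Row reduce to echelon form.
R3 ← R3 + (7/8)·R1: [0, 0, 9/8, 3/2]
R4 ← R4 − (3/8)·R1: [0, 0, 3/8, 1/2]
R5 ← R5 + (3/8)·R1: [0, 0, -27/8, -9/2]
R3 ← R3 − (3/8)·R2: [0, 0, 0, 0]
R4 ← R4 − (1/8)·R2: [0, 0, 0, 0]
R5 ← R5 + (9/8)·R2: [0, 0, 0, 0]
2 nonzero rows, so rank(P) = 2.
P has 4 columns; by rank–nullity, nullity = 4 − 2 = 2.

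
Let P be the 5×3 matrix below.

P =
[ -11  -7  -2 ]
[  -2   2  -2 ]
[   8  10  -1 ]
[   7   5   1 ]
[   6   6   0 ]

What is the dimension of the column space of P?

2

Row reduce to echelon form.
R2 ← R2 − (2/11)·R1: [0, 36/11, -18/11]
R3 ← R3 + (8/11)·R1: [0, 54/11, -27/11]
R4 ← R4 + (7/11)·R1: [0, 6/11, -3/11]
R5 ← R5 + (6/11)·R1: [0, 24/11, -12/11]
R3 ← R3 − (3/2)·R2: [0, 0, 0]
R4 ← R4 − (1/6)·R2: [0, 0, 0]
R5 ← R5 − (2/3)·R2: [0, 0, 0]
Echelon form has 2 nonzero rows, so rank(P) = 2.
The column space has dimension equal to the rank: 2.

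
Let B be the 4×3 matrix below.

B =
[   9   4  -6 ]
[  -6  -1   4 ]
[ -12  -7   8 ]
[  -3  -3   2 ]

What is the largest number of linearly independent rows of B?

Row reduce to echelon form.
R2 ← R2 + (2/3)·R1: [0, 5/3, 0]
R3 ← R3 + (4/3)·R1: [0, -5/3, 0]
R4 ← R4 + (1/3)·R1: [0, -5/3, 0]
R3 ← R3 + R2: [0, 0, 0]
R4 ← R4 + R2: [0, 0, 0]
Echelon form has 2 nonzero rows, so rank(B) = 2.
The rank gives the maximum number of linearly independent rows: 2.

2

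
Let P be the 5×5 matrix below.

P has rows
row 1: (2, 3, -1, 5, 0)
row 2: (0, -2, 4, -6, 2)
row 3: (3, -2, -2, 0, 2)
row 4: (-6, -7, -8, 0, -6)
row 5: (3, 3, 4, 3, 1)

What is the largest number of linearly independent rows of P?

Row reduce to echelon form.
R3 ← R3 − (3/2)·R1: [0, -13/2, -1/2, -15/2, 2]
R4 ← R4 + (3)·R1: [0, 2, -11, 15, -6]
R5 ← R5 − (3/2)·R1: [0, -3/2, 11/2, -9/2, 1]
R3 ← R3 − (13/4)·R2: [0, 0, -27/2, 12, -9/2]
R4 ← R4 + R2: [0, 0, -7, 9, -4]
R5 ← R5 − (3/4)·R2: [0, 0, 5/2, 0, -1/2]
R4 ← R4 − (14/27)·R3: [0, 0, 0, 25/9, -5/3]
R5 ← R5 + (5/27)·R3: [0, 0, 0, 20/9, -4/3]
R5 ← R5 − (4/5)·R4: [0, 0, 0, 0, 0]
Echelon form has 4 nonzero rows, so rank(P) = 4.
The rank gives the maximum number of linearly independent rows: 4.

4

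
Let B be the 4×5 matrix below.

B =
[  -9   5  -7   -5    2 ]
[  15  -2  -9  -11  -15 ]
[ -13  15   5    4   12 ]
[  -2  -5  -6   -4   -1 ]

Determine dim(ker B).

1

Row reduce to echelon form.
R2 ← R2 + (5/3)·R1: [0, 19/3, -62/3, -58/3, -35/3]
R3 ← R3 − (13/9)·R1: [0, 70/9, 136/9, 101/9, 82/9]
R4 ← R4 − (2/9)·R1: [0, -55/9, -40/9, -26/9, -13/9]
R3 ← R3 − (70/57)·R2: [0, 0, 2308/57, 1993/57, 1336/57]
R4 ← R4 + (55/57)·R2: [0, 0, -1390/57, -1228/57, -724/57]
R4 ← R4 + (695/1154)·R3: [0, 0, 0, -561/1154, 816/577]
4 nonzero rows, so rank(B) = 4.
B has 5 columns; by rank–nullity, nullity = 5 − 4 = 1.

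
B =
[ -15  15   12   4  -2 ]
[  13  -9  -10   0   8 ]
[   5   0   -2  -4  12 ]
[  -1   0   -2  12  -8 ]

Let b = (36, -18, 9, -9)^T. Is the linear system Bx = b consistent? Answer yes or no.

Row reduce the augmented matrix [B | b].
R2 ← R2 + (13/15)·R1: [0, 4, 2/5, 52/15, 94/15, 66/5]
R3 ← R3 + (1/3)·R1: [0, 5, 2, -8/3, 34/3, 21]
R4 ← R4 − (1/15)·R1: [0, -1, -14/5, 176/15, -118/15, -57/5]
R3 ← R3 − (5/4)·R2: [0, 0, 3/2, -7, 7/2, 9/2]
R4 ← R4 + (1/4)·R2: [0, 0, -27/10, 63/5, -63/10, -81/10]
R4 ← R4 + (9/5)·R3: [0, 0, 0, 0, 0, 0]
The echelon form has 3 nonzero rows, and every pivot lies in the first 5 columns, so rank(B) = rank([B|b]) = 3.
The system is consistent.

yes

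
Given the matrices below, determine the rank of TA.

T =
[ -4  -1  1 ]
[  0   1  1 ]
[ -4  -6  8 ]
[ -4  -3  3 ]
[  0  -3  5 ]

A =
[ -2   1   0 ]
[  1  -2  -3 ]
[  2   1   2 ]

3

First compute TA:
[[  9,  -1,   5],
 [  3,  -1,  -1],
 [ 18,  16,  34],
 [ 11,   5,  15],
 [  7,  11,  19]]
Now row reduce the product.
R2 ← R2 − (1/3)·R1: [0, -2/3, -8/3]
R3 ← R3 − (2)·R1: [0, 18, 24]
R4 ← R4 − (11/9)·R1: [0, 56/9, 80/9]
R5 ← R5 − (7/9)·R1: [0, 106/9, 136/9]
R3 ← R3 + (27)·R2: [0, 0, -48]
R4 ← R4 + (28/3)·R2: [0, 0, -16]
R5 ← R5 + (53/3)·R2: [0, 0, -32]
R4 ← R4 − (1/3)·R3: [0, 0, 0]
R5 ← R5 − (2/3)·R3: [0, 0, 0]
3 nonzero rows, so rank(TA) = 3.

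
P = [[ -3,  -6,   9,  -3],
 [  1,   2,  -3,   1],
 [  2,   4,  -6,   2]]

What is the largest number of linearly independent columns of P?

Row reduce to echelon form.
R2 ← R2 + (1/3)·R1: [0, 0, 0, 0]
R3 ← R3 + (2/3)·R1: [0, 0, 0, 0]
Echelon form has 1 nonzero row, so rank(P) = 1.
The rank gives the maximum number of linearly independent columns: 1.

1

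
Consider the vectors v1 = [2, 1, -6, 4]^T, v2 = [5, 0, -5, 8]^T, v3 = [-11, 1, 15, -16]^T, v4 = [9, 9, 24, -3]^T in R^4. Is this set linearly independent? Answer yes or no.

Form the matrix with these vectors as rows and row reduce.
R2 ← R2 − (5/2)·R1: [0, -5/2, 10, -2]
R3 ← R3 + (11/2)·R1: [0, 13/2, -18, 6]
R4 ← R4 − (9/2)·R1: [0, 9/2, 51, -21]
R3 ← R3 + (13/5)·R2: [0, 0, 8, 4/5]
R4 ← R4 + (9/5)·R2: [0, 0, 69, -123/5]
R4 ← R4 − (69/8)·R3: [0, 0, 0, -63/2]
4 nonzero rows, so the 4 vectors span a space of dimension 4.
Since 4 = 4, the vectors are linearly independent.

yes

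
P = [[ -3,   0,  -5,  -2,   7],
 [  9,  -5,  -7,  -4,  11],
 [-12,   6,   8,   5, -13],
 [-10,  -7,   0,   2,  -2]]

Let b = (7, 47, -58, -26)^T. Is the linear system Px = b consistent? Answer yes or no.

Row reduce the augmented matrix [P | b].
R2 ← R2 + (3)·R1: [0, -5, -22, -10, 32, 68]
R3 ← R3 − (4)·R1: [0, 6, 28, 13, -41, -86]
R4 ← R4 − (10/3)·R1: [0, -7, 50/3, 26/3, -76/3, -148/3]
R3 ← R3 + (6/5)·R2: [0, 0, 8/5, 1, -13/5, -22/5]
R4 ← R4 − (7/5)·R2: [0, 0, 712/15, 68/3, -1052/15, -2168/15]
R4 ← R4 − (89/3)·R3: [0, 0, 0, -7, 7, -14]
The echelon form has 4 nonzero rows, and every pivot lies in the first 5 columns, so rank(P) = rank([P|b]) = 4.
The system is consistent.

yes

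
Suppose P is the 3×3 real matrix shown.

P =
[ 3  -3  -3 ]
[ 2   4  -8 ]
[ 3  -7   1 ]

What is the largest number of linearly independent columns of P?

Row reduce to echelon form.
R2 ← R2 − (2/3)·R1: [0, 6, -6]
R3 ← R3 − R1: [0, -4, 4]
R3 ← R3 + (2/3)·R2: [0, 0, 0]
Echelon form has 2 nonzero rows, so rank(P) = 2.
The rank gives the maximum number of linearly independent columns: 2.

2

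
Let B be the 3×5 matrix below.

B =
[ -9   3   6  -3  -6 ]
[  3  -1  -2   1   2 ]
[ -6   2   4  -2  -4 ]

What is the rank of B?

1

Row reduce to echelon form.
R2 ← R2 + (1/3)·R1: [0, 0, 0, 0, 0]
R3 ← R3 − (2/3)·R1: [0, 0, 0, 0, 0]
Echelon form has 1 nonzero row, so rank(B) = 1.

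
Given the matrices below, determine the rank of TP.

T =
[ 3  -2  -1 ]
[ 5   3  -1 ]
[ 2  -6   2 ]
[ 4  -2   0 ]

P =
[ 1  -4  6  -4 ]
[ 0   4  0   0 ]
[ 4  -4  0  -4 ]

3

First compute TP:
[[ -1, -16,  18,  -8],
 [  1,  -4,  30, -16],
 [ 10, -40,  12, -16],
 [  4, -24,  24, -16]]
Now row reduce the product.
R2 ← R2 + R1: [0, -20, 48, -24]
R3 ← R3 + (10)·R1: [0, -200, 192, -96]
R4 ← R4 + (4)·R1: [0, -88, 96, -48]
R3 ← R3 − (10)·R2: [0, 0, -288, 144]
R4 ← R4 − (22/5)·R2: [0, 0, -576/5, 288/5]
R4 ← R4 − (2/5)·R3: [0, 0, 0, 0]
3 nonzero rows, so rank(TP) = 3.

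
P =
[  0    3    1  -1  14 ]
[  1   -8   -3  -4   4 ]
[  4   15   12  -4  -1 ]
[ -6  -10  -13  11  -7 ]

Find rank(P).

4

Row reduce to echelon form.
Swap R1 ↔ R2
R3 ← R3 − (4)·R1: [0, 47, 24, 12, -17]
R4 ← R4 + (6)·R1: [0, -58, -31, -13, 17]
R3 ← R3 − (47/3)·R2: [0, 0, 25/3, 83/3, -709/3]
R4 ← R4 + (58/3)·R2: [0, 0, -35/3, -97/3, 863/3]
R4 ← R4 + (7/5)·R3: [0, 0, 0, 32/5, -216/5]
Echelon form has 4 nonzero rows, so rank(P) = 4.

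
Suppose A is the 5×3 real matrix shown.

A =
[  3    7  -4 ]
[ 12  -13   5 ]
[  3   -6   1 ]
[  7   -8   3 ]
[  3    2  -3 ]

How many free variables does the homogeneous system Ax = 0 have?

0

Row reduce to echelon form.
R2 ← R2 − (4)·R1: [0, -41, 21]
R3 ← R3 − R1: [0, -13, 5]
R4 ← R4 − (7/3)·R1: [0, -73/3, 37/3]
R5 ← R5 − R1: [0, -5, 1]
R3 ← R3 − (13/41)·R2: [0, 0, -68/41]
R4 ← R4 − (73/123)·R2: [0, 0, -16/123]
R5 ← R5 − (5/41)·R2: [0, 0, -64/41]
R4 ← R4 − (4/51)·R3: [0, 0, 0]
R5 ← R5 − (16/17)·R3: [0, 0, 0]
3 nonzero rows, so rank(A) = 3.
A has 3 columns; by rank–nullity, nullity = 3 − 3 = 0.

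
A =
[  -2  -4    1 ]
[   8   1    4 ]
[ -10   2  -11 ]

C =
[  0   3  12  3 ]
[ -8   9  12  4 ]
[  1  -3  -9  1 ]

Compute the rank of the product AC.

3

First compute AC:
[[ 33, -45, -81, -21],
 [ -4,  21,  72,  32],
 [-27,  21,   3, -33]]
Now row reduce the product.
R2 ← R2 + (4/33)·R1: [0, 171/11, 684/11, 324/11]
R3 ← R3 + (9/11)·R1: [0, -174/11, -696/11, -552/11]
R3 ← R3 + (58/57)·R2: [0, 0, 0, -384/19]
3 nonzero rows, so rank(AC) = 3.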